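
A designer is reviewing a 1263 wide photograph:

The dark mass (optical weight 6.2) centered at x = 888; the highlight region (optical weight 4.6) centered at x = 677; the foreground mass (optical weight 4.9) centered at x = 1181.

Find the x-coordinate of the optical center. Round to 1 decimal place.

Total weight = 6.2 + 4.6 + 4.9 = 15.7.
x-moment: 6.2·888 + 4.6·677 + 4.9·1181 = 14406.7; centroid 14406.7/15.7 ≈ 917.62.

x ≈ 917.6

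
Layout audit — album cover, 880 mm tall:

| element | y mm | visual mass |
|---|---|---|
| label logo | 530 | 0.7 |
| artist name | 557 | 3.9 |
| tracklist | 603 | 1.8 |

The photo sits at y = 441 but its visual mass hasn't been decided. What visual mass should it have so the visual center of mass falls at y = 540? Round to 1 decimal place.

Known weights sum to 0.7 + 3.9 + 1.8 = 6.4; their moment is 0.7·530 + 3.9·557 + 1.8·603 = 3628.7.
For the centroid to hit 540: (3628.7 + w·441) / (6.4 + w) = 540.
So w = (540·6.4 − 3628.7)/(441 − 540) = -172.7/-99 ≈ 1.74.

w ≈ 1.7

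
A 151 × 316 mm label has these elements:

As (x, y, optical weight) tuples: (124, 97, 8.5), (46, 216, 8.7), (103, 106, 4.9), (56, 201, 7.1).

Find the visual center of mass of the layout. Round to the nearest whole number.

(81, 159)

Weights sum to 8.5 + 8.7 + 4.9 + 7.1 = 29.2.
Σw·x = 8.5·124 + 8.7·46 + 4.9·103 + 7.1·56 = 2356.5, so x̄ = 2356.5/29.2 ≈ 80.70.
Σw·y = 8.5·97 + 8.7·216 + 4.9·106 + 7.1·201 = 4650.2, so ȳ = 4650.2/29.2 ≈ 159.25.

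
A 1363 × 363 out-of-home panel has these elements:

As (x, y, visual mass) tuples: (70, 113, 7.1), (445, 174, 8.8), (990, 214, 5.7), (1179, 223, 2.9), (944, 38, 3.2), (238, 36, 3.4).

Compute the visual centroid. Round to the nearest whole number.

Weights sum to 7.1 + 8.8 + 5.7 + 2.9 + 3.2 + 3.4 = 31.1.
Σw·x = 7.1·70 + 8.8·445 + 5.7·990 + 2.9·1179 + 3.2·944 + 3.4·238 = 17305.1, so x̄ = 17305.1/31.1 ≈ 556.43.
Σw·y = 7.1·113 + 8.8·174 + 5.7·214 + 2.9·223 + 3.2·38 + 3.4·36 = 4444.0, so ȳ = 4444.0/31.1 ≈ 142.89.

(556, 143)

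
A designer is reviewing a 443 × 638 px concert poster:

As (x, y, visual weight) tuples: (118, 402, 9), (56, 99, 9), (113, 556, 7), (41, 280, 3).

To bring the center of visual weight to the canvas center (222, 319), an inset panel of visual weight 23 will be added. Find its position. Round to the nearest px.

New total weight: (9 + 9 + 7 + 3) + 23 = 51.
x: target moment 51×222 = 11322; current 9·118 + 9·56 + 7·113 + 3·41 = 2480; the inset panel supplies 8842, so x = 8842/23 ≈ 384.43.
y: target moment 51×319 = 16269; current 9·402 + 9·99 + 7·556 + 3·280 = 9241; the inset panel supplies 7028, so y = 7028/23 ≈ 305.57.

(384, 306)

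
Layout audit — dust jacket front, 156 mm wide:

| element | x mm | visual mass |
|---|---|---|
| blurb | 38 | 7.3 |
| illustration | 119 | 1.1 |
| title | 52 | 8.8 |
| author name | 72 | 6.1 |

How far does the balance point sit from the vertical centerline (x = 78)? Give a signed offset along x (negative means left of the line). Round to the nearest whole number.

≈ -22 mm

Σw = 7.3 + 1.1 + 8.8 + 6.1 = 23.3.
Σw·x = 7.3·38 + 1.1·119 + 8.8·52 + 6.1·72 = 1305.1, so x̄ = 1305.1/23.3 ≈ 56.01.
Against x = 78, that's 56.01 − 78 = -21.99.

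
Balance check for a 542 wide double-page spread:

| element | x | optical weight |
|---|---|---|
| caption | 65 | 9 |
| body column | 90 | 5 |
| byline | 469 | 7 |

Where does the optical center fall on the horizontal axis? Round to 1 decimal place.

x ≈ 205.6

Total weight = 9 + 5 + 7 = 21.
Σw·x = 9·65 + 5·90 + 7·469 = 4318, so x̄ = 4318/21 ≈ 205.62.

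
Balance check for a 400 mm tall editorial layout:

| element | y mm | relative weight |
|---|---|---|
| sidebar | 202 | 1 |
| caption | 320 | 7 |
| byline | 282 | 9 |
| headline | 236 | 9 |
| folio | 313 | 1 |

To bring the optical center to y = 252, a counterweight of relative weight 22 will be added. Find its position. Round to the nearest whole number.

y ≈ 224

New total weight: (1 + 7 + 9 + 9 + 1) + 22 = 49.
y: target moment 49×252 = 12348; current 1·202 + 7·320 + 9·282 + 9·236 + 1·313 = 7417; the counterweight supplies 4931, so y = 4931/22 ≈ 224.14.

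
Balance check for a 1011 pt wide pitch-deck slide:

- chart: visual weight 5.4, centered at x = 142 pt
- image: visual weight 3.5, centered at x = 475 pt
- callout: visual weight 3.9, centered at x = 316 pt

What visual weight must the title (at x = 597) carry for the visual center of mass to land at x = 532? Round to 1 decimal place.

w ≈ 48.4

Fixed elements: Σw = 5.4 + 3.5 + 3.9 = 12.8, Σw·x = 5.4·142 + 3.5·475 + 3.9·316 = 3661.7.
Set Σw·x/Σw = 532: (3661.7 + 597w) = 532·(12.8 + w).
Solving: w = (532·12.8 − 3661.7) / (597 − 532) = 3147.9 / 65 ≈ 48.43.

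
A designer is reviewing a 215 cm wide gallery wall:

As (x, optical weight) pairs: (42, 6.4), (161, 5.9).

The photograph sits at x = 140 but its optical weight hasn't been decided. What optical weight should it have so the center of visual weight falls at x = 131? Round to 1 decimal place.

w ≈ 43.6

Known weights sum to 6.4 + 5.9 = 12.3; their moment is 6.4·42 + 5.9·161 = 1218.7.
Balance at x = 131 requires (1218.7 + w·140) / (12.3 + w) = 131.
Rearranging, w·(140 − 131) = 131·12.3 − 1218.7 = 392.6, so w ≈ 392.6/9 = 43.62.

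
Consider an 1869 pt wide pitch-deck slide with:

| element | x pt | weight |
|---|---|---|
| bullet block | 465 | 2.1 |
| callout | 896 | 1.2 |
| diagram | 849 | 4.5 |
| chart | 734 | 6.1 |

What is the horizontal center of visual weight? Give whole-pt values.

x ≈ 745

Total weight = 2.1 + 1.2 + 4.5 + 6.1 = 13.9.
x: (2.1·465 + 1.2·896 + 4.5·849 + 6.1·734) / 13.9 = 10349.6 / 13.9 ≈ 744.58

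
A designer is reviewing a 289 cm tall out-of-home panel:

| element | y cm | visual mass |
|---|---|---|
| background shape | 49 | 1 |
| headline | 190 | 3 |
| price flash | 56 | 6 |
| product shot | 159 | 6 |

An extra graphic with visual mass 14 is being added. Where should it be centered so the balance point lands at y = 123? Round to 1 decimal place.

New total weight: (1 + 3 + 6 + 6) + 14 = 30.
y: target moment 30×123 = 3690; current 1·49 + 3·190 + 6·56 + 6·159 = 1909; the extra graphic supplies 1781, so y = 1781/14 ≈ 127.21.

y ≈ 127.2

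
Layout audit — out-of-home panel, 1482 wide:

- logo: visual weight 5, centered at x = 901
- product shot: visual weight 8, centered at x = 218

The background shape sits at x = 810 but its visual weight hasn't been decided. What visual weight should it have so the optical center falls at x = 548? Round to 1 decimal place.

Fixed elements: Σw = 5 + 8 = 13, Σw·x = 5·901 + 8·218 = 6249.
For the centroid to hit 548: (6249 + w·810) / (13 + w) = 548.
So w = (548·13 − 6249)/(810 − 548) = 875/262 ≈ 3.34.

w ≈ 3.3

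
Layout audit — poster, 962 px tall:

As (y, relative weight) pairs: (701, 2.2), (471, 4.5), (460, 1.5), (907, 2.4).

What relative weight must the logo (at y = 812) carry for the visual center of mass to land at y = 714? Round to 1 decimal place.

w ≈ 10.6

Existing Σw = 10.6 (2.2 + 4.5 + 1.5 + 2.4); existing moment 2.2·701 + 4.5·471 + 1.5·460 + 2.4·907 = 6528.5.
For the centroid to hit 714: (6528.5 + w·812) / (10.6 + w) = 714.
Solving: w = (714·10.6 − 6528.5) / (812 − 714) = 1039.9 / 98 ≈ 10.61.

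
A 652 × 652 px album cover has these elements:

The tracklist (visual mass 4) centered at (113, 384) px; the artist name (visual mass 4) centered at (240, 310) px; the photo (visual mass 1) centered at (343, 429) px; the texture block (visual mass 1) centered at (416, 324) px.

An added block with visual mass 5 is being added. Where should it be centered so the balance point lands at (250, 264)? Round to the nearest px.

After adding the added block, total weight = 4 + 4 + 1 + 1 + 5 = 15.
Along x: (2171 + 5·x) / 15 = 250 (existing moment 4·113 + 4·240 + 1·343 + 1·416 = 2171) ⇒ x = (3750 − 2171) / 5 ≈ 315.80.
Along y: (3529 + 5·y) / 15 = 264 (existing moment 4·384 + 4·310 + 1·429 + 1·324 = 3529) ⇒ y = (3960 − 3529) / 5 ≈ 86.20.

(316, 86)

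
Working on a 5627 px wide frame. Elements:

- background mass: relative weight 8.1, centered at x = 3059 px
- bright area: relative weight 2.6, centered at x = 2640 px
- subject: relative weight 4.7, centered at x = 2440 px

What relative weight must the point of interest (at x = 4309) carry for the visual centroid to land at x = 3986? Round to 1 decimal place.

Known weights sum to 8.1 + 2.6 + 4.7 = 15.4; their moment is 8.1·3059 + 2.6·2640 + 4.7·2440 = 43109.9.
Set Σw·x/Σw = 3986: (43109.9 + 4309w) = 3986·(15.4 + w).
Solving: w = (3986·15.4 − 43109.9) / (4309 − 3986) = 18274.5 / 323 ≈ 56.58.

w ≈ 56.6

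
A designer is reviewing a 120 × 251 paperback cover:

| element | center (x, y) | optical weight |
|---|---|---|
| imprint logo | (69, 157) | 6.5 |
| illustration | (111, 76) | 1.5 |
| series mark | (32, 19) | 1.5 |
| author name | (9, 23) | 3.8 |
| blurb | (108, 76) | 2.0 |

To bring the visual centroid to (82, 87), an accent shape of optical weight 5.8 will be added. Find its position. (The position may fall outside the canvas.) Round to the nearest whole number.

After adding the accent shape, total weight = 6.5 + 1.5 + 1.5 + 3.8 + 2.0 + 5.8 = 21.1.
x: need Σw·x = 21.1·82 = 1730.2. Existing = 6.5·69 + 1.5·111 + 1.5·32 + 3.8·9 + 2.0·108 = 913.2. Remainder 817.0 / 5.8 ≈ 140.86.
y: need Σw·y = 21.1·87 = 1835.7. Existing = 6.5·157 + 1.5·76 + 1.5·19 + 3.8·23 + 2.0·76 = 1402.4. Remainder 433.3 / 5.8 ≈ 74.71.

(141, 75)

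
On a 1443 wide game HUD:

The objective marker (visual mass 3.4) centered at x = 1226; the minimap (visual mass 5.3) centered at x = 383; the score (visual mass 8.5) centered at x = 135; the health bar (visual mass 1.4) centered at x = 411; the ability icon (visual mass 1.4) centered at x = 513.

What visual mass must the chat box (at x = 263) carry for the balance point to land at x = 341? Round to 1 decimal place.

Known weights sum to 3.4 + 5.3 + 8.5 + 1.4 + 1.4 = 20.0; their moment is 3.4·1226 + 5.3·383 + 8.5·135 + 1.4·411 + 1.4·513 = 8639.4.
Set Σw·x/Σw = 341: (8639.4 + 263w) = 341·(20.0 + w).
So w = (341·20.0 − 8639.4)/(263 − 341) = -1819.4/-78 ≈ 23.33.

w ≈ 23.3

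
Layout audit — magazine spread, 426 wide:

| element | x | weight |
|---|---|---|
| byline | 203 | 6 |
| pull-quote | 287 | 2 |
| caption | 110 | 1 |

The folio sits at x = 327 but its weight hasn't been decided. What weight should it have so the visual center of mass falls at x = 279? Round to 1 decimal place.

w ≈ 12.7

Fixed elements: Σw = 6 + 2 + 1 = 9, Σw·x = 6·203 + 2·287 + 1·110 = 1902.
Set Σw·x/Σw = 279: (1902 + 327w) = 279·(9 + w).
Solving: w = (279·9 − 1902) / (327 − 279) = 609 / 48 ≈ 12.69.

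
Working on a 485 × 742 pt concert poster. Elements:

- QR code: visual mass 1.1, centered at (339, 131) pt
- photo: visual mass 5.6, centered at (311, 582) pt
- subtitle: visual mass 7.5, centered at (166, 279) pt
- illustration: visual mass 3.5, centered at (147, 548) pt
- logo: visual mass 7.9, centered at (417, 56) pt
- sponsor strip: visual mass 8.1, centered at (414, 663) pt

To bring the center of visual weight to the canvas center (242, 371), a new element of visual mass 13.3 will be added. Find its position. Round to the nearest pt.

(64, 317)

New total weight: (1.1 + 5.6 + 7.5 + 3.5 + 7.9 + 8.1) + 13.3 = 47.0.
Along x: (10521.7 + 13.3·x) / 47.0 = 242 (existing moment 1.1·339 + 5.6·311 + 7.5·166 + 3.5·147 + 7.9·417 + 8.1·414 = 10521.7) ⇒ x = (11374.0 − 10521.7) / 13.3 ≈ 64.08.
Along y: (13226.5 + 13.3·y) / 47.0 = 371 (existing moment 1.1·131 + 5.6·582 + 7.5·279 + 3.5·548 + 7.9·56 + 8.1·663 = 13226.5) ⇒ y = (17437.0 − 13226.5) / 13.3 ≈ 316.58.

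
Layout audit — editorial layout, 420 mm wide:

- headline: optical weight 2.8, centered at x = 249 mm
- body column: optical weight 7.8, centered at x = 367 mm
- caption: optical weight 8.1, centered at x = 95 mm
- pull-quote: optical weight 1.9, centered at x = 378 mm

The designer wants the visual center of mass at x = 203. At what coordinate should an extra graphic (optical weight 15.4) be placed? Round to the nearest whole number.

New total weight: (2.8 + 7.8 + 8.1 + 1.9) + 15.4 = 36.0.
x: target moment 36.0×203 = 7308.0; current 2.8·249 + 7.8·367 + 8.1·95 + 1.9·378 = 5047.5; the extra graphic supplies 2260.5, so x = 2260.5/15.4 ≈ 146.79.

x ≈ 147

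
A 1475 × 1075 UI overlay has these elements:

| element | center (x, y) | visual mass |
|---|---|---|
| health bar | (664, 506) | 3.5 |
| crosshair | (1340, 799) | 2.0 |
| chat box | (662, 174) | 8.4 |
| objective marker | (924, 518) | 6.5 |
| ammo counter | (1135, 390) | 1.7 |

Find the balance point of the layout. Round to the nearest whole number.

(837, 401)

Total weight = 3.5 + 2.0 + 8.4 + 6.5 + 1.7 = 22.1.
x-moment: 3.5·664 + 2.0·1340 + 8.4·662 + 6.5·924 + 1.7·1135 = 18500.3; centroid 18500.3/22.1 ≈ 837.12.
y-moment: 3.5·506 + 2.0·799 + 8.4·174 + 6.5·518 + 1.7·390 = 8860.6; centroid 8860.6/22.1 ≈ 400.93.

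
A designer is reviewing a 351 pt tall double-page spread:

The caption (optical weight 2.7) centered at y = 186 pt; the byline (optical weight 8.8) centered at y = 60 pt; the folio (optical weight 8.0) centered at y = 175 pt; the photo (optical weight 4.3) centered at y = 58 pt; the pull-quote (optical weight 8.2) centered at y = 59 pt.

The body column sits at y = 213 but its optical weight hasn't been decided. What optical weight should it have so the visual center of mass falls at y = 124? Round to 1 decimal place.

Existing Σw = 32.0 (2.7 + 8.8 + 8.0 + 4.3 + 8.2); existing moment 2.7·186 + 8.8·60 + 8.0·175 + 4.3·58 + 8.2·59 = 3163.4.
Balance at y = 124 requires (3163.4 + w·213) / (32.0 + w) = 124.
Rearranging, w·(213 − 124) = 124·32.0 − 3163.4 = 804.6, so w ≈ 804.6/89 = 9.04.

w ≈ 9.0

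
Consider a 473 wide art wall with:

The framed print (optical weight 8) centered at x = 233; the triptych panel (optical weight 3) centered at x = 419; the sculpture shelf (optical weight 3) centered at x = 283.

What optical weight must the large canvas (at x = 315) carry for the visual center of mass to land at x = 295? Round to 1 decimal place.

w ≈ 8.0

Existing Σw = 14 (8 + 3 + 3); existing moment 8·233 + 3·419 + 3·283 = 3970.
Balance at x = 295 requires (3970 + w·315) / (14 + w) = 295.
Solving: w = (295·14 − 3970) / (315 − 295) = 160 / 20 ≈ 8.00.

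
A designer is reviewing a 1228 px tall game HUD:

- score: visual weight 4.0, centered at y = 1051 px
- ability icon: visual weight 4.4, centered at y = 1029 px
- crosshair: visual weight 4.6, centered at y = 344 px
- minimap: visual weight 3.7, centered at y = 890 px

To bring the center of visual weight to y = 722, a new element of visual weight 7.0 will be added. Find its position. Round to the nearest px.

y ≈ 501

New total weight: (4.0 + 4.4 + 4.6 + 3.7) + 7.0 = 23.7.
y: target moment 23.7×722 = 17111.4; current 4.0·1051 + 4.4·1029 + 4.6·344 + 3.7·890 = 13607.0; the new element supplies 3504.4, so y = 3504.4/7.0 ≈ 500.63.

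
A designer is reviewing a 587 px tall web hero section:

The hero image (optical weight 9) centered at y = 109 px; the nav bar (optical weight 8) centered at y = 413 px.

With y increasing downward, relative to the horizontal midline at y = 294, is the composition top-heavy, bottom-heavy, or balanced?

top-heavy

Σw = 9 + 8 = 17.
y-moment: 9·109 + 8·413 = 4285; centroid 4285/17 ≈ 252.06.
Since 252.1 is above (smaller y than) 294, the composition reads top-heavy.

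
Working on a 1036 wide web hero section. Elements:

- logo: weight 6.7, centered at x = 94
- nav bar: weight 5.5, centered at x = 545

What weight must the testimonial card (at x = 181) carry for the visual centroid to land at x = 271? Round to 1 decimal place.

Existing Σw = 12.2 (6.7 + 5.5); existing moment 6.7·94 + 5.5·545 = 3627.3.
Set Σw·x/Σw = 271: (3627.3 + 181w) = 271·(12.2 + w).
Solving: w = (271·12.2 − 3627.3) / (181 − 271) = -321.1 / -90 ≈ 3.57.

w ≈ 3.6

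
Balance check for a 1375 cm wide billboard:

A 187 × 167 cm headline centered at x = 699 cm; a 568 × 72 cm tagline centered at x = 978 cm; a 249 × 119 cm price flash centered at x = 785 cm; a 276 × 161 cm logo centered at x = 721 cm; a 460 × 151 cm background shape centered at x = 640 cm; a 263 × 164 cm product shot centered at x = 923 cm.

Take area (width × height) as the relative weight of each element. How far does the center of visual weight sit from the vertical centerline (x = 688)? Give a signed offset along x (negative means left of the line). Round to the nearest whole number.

Areas: headline 187·167 = 31229, tagline 568·72 = 40896, price flash 249·119 = 29631, logo 276·161 = 44436, background shape 460·151 = 69460, product shot 263·164 = 43132. Total weight = 258784.
Σw·x = 201389286; x̄ = 201389286/258784 ≈ 778.21.
Offset from x = 688: 778.21 − 688 ≈ 90.21.

≈ 90 cm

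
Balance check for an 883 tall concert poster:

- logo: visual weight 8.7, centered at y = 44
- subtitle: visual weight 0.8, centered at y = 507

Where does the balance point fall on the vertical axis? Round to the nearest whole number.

Σw = 8.7 + 0.8 = 9.5.
y: (8.7·44 + 0.8·507) / 9.5 = 788.4 / 9.5 ≈ 82.99

y ≈ 83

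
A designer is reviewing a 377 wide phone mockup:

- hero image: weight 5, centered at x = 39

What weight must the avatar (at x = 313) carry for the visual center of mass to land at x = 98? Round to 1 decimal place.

w ≈ 1.4

The single fixed element contributes weight 5, moment 5·39 = 195.
For the centroid to hit 98: (195 + w·313) / (5 + w) = 98.
So w = (98·5 − 195)/(313 − 98) = 295/215 ≈ 1.37.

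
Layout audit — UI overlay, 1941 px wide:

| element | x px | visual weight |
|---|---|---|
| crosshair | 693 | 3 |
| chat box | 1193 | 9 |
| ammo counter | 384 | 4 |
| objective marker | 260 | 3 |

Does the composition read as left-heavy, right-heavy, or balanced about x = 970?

left-heavy

Σw = 3 + 9 + 4 + 3 = 19.
x-moment: 3·693 + 9·1193 + 4·384 + 3·260 = 15132; centroid 15132/19 ≈ 796.42.
796.4 lies left of the midline 970, so the layout is left-heavy.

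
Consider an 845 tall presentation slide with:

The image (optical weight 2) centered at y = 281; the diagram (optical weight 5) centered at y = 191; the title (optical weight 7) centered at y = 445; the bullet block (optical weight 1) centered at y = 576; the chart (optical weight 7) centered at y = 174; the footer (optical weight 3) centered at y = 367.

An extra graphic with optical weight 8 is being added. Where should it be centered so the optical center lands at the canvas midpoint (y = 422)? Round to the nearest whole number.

With the extra graphic, Σw becomes 2 + 5 + 7 + 1 + 7 + 3 + 8 = 33.
Along y: (7527 + 8·y) / 33 = 422 (existing moment 2·281 + 5·191 + 7·445 + 1·576 + 7·174 + 3·367 = 7527) ⇒ y = (13926 − 7527) / 8 ≈ 799.88.

y ≈ 800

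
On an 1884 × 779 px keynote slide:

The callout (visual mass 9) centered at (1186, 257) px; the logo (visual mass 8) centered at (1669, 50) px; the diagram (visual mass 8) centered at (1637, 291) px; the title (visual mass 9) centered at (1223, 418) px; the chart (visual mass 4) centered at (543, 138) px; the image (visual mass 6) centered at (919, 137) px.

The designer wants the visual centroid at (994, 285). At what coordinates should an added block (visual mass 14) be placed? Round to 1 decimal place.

(131.2, 453.8)

New total weight: (9 + 8 + 8 + 9 + 4 + 6) + 14 = 58.
x: target moment 58×994 = 57652; current 9·1186 + 8·1669 + 8·1637 + 9·1223 + 4·543 + 6·919 = 55815; the added block supplies 1837, so x = 1837/14 ≈ 131.21.
y: target moment 58×285 = 16530; current 9·257 + 8·50 + 8·291 + 9·418 + 4·138 + 6·137 = 10177; the added block supplies 6353, so y = 6353/14 ≈ 453.79.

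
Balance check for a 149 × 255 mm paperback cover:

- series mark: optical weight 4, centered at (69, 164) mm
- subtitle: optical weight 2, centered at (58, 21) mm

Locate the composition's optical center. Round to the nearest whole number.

Σw = 4 + 2 = 6.
x: (4·69 + 2·58) / 6 = 392 / 6 ≈ 65.33
y: (4·164 + 2·21) / 6 = 698 / 6 ≈ 116.33

(65, 116)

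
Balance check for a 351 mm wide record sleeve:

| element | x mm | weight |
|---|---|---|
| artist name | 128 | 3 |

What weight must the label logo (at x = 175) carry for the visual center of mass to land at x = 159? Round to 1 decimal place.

Known: weight 3 with moment 3·128 = 384.
Balance at x = 159 requires (384 + w·175) / (3 + w) = 159.
So w = (159·3 − 384)/(175 − 159) = 93/16 ≈ 5.81.

w ≈ 5.8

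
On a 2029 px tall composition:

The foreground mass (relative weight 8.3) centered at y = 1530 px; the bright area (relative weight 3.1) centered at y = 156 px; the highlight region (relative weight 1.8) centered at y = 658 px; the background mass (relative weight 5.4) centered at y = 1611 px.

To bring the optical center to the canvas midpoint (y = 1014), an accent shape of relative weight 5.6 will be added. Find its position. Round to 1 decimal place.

New total weight: (8.3 + 3.1 + 1.8 + 5.4) + 5.6 = 24.2.
Along y: (23066.4 + 5.6·y) / 24.2 = 1014 (existing moment 8.3·1530 + 3.1·156 + 1.8·658 + 5.4·1611 = 23066.4) ⇒ y = (24538.8 − 23066.4) / 5.6 ≈ 262.93.

y ≈ 262.9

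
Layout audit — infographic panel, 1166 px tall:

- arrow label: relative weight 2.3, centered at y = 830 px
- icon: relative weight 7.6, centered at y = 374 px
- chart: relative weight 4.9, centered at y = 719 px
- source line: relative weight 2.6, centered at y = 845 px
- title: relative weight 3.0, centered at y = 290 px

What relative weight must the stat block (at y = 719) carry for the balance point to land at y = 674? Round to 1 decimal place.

Existing Σw = 20.4 (2.3 + 7.6 + 4.9 + 2.6 + 3.0); existing moment 2.3·830 + 7.6·374 + 4.9·719 + 2.6·845 + 3.0·290 = 11341.5.
For the centroid to hit 674: (11341.5 + w·719) / (20.4 + w) = 674.
So w = (674·20.4 − 11341.5)/(719 − 674) = 2408.1/45 ≈ 53.51.

w ≈ 53.5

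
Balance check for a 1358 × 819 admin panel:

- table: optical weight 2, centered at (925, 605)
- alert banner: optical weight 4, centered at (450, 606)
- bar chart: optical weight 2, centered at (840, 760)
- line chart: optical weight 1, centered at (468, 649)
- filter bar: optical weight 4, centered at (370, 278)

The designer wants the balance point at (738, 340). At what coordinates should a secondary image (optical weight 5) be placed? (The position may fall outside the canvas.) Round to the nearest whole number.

New total weight: (2 + 4 + 2 + 1 + 4) + 5 = 18.
x: need Σw·x = 18·738 = 13284. Existing = 2·925 + 4·450 + 2·840 + 1·468 + 4·370 = 7278. Remainder 6006 / 5 ≈ 1201.20.
y: need Σw·y = 18·340 = 6120. Existing = 2·605 + 4·606 + 2·760 + 1·649 + 4·278 = 6915. Remainder -795 / 5 ≈ -159.00.

(1201, -159)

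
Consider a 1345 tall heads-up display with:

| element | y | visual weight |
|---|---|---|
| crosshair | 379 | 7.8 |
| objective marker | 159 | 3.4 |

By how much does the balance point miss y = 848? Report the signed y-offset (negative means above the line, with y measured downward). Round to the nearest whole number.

≈ -536

Σw = 7.8 + 3.4 = 11.2.
Σw·y = 7.8·379 + 3.4·159 = 3496.8, so ȳ = 3496.8/11.2 ≈ 312.21.
Offset from y = 848: 312.21 − 848 ≈ -535.79.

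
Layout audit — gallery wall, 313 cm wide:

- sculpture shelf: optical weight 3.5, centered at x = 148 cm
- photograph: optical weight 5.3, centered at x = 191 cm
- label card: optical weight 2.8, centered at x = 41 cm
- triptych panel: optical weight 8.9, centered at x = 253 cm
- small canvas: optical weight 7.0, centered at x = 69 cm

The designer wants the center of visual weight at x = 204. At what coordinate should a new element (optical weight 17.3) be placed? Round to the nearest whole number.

x ≈ 275

New total weight: (3.5 + 5.3 + 2.8 + 8.9 + 7.0) + 17.3 = 44.8.
x: target moment 44.8×204 = 9139.2; current 3.5·148 + 5.3·191 + 2.8·41 + 8.9·253 + 7.0·69 = 4379.8; the new element supplies 4759.4, so x = 4759.4/17.3 ≈ 275.11.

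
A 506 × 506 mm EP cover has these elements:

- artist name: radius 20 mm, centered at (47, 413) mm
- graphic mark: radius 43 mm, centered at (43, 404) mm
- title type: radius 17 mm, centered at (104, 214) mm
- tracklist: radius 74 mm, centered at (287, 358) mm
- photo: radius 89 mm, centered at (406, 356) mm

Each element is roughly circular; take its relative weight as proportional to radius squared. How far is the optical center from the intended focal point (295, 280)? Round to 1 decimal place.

≈ 82.2 mm

Weights ∝ r²: artist name 20² = 400, graphic mark 43² = 1849, title type 17² = 289, tracklist 74² = 5476, photo 89² = 7921; Σw = 15935.
x-moment: 400·47 + 1849·43 + 289·104 + 5476·287 + 7921·406 = 4915901; centroid 4915901/15935 ≈ 308.50.
y-moment: 400·413 + 1849·404 + 289·214 + 5476·358 + 7921·356 = 5754326; centroid 5754326/15935 ≈ 361.11.
Offset from (295, 280): Δx ≈ 13.50, Δy ≈ 81.11; distance = √(Δx² + Δy²) ≈ 82.23.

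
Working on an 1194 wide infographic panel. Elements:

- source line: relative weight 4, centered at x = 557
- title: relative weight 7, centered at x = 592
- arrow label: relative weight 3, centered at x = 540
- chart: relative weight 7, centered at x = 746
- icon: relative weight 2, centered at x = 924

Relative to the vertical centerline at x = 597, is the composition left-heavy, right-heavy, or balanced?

right-heavy

Weights sum to 4 + 7 + 3 + 7 + 2 = 23.
Σw·x = 4·557 + 7·592 + 3·540 + 7·746 + 2·924 = 15062, so x̄ = 15062/23 ≈ 654.87.
654.9 lies right of the midline 597, so the layout is right-heavy.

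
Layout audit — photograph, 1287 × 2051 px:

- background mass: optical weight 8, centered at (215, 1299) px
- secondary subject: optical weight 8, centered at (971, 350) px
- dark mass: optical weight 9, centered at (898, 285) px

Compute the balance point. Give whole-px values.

(703, 630)

Σw = 8 + 8 + 9 = 25.
Σw·x = 8·215 + 8·971 + 9·898 = 17570, so x̄ = 17570/25 ≈ 702.80.
Σw·y = 8·1299 + 8·350 + 9·285 = 15757, so ȳ = 15757/25 ≈ 630.28.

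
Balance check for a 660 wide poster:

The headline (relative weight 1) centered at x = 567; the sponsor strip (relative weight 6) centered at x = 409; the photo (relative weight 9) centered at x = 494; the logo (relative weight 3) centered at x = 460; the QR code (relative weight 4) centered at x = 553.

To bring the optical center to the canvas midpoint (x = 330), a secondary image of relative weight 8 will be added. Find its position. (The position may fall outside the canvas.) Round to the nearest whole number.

x ≈ -104

New total weight: (1 + 6 + 9 + 3 + 4) + 8 = 31.
x: need Σw·x = 31·330 = 10230. Existing = 1·567 + 6·409 + 9·494 + 3·460 + 4·553 = 11059. Remainder -829 / 8 ≈ -103.62.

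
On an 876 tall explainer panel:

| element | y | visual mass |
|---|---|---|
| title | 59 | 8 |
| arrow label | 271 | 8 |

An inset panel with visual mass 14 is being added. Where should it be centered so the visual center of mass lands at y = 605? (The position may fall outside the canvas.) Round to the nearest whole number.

With the inset panel, Σw becomes 8 + 8 + 14 = 30.
y: need Σw·y = 30·605 = 18150. Existing = 8·59 + 8·271 = 2640. Remainder 15510 / 14 ≈ 1107.86.

y ≈ 1108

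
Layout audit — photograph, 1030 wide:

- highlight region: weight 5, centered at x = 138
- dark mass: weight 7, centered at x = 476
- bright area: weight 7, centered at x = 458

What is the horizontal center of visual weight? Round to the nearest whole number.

Weights sum to 5 + 7 + 7 = 19.
x-moment: 5·138 + 7·476 + 7·458 = 7228; centroid 7228/19 ≈ 380.42.

x ≈ 380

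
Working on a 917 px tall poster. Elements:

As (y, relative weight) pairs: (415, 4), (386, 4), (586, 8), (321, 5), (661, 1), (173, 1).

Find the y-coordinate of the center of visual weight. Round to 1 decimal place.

y ≈ 449.2

Weights sum to 4 + 4 + 8 + 5 + 1 + 1 = 23.
Σw·y = 10331; ȳ = 10331/23 ≈ 449.17.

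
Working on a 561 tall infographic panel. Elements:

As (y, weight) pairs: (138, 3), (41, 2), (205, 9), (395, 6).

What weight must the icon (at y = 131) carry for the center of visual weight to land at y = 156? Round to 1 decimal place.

w ≈ 63.6

Fixed elements: Σw = 3 + 2 + 9 + 6 = 20, Σw·y = 3·138 + 2·41 + 9·205 + 6·395 = 4711.
For the centroid to hit 156: (4711 + w·131) / (20 + w) = 156.
Solving: w = (156·20 − 4711) / (131 − 156) = -1591 / -25 ≈ 63.64.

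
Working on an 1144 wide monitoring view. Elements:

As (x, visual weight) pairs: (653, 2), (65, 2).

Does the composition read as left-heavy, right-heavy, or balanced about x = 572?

left-heavy

Weights sum to 2 + 2 = 4.
Σw·x = 2·653 + 2·65 = 1436, so x̄ = 1436/4 ≈ 359.00.
Since 359.0 is left of 572, the composition reads left-heavy.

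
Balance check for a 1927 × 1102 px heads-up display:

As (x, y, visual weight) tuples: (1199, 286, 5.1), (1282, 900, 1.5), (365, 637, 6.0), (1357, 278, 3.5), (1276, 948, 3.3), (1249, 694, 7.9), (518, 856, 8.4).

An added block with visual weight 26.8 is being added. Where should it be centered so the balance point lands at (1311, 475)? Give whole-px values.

After adding the added block, total weight = 5.1 + 1.5 + 6.0 + 3.5 + 3.3 + 7.9 + 8.4 + 26.8 = 62.5.
Along x: (33406.5 + 26.8·x) / 62.5 = 1311 (existing moment 5.1·1199 + 1.5·1282 + 6.0·365 + 3.5·1357 + 3.3·1276 + 7.9·1249 + 8.4·518 = 33406.5) ⇒ x = (81937.5 − 33406.5) / 26.8 ≈ 1810.86.
Along y: (23405.0 + 26.8·y) / 62.5 = 475 (existing moment 5.1·286 + 1.5·900 + 6.0·637 + 3.5·278 + 3.3·948 + 7.9·694 + 8.4·856 = 23405.0) ⇒ y = (29687.5 − 23405.0) / 26.8 ≈ 234.42.

(1811, 234)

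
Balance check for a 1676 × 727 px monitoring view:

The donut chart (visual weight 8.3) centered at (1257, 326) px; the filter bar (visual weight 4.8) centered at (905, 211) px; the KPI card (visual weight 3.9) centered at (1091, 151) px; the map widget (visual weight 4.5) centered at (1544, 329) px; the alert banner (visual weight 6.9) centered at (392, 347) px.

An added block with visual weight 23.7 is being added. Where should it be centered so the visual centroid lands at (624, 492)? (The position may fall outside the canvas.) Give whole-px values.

With the added block, Σw becomes 8.3 + 4.8 + 3.9 + 4.5 + 6.9 + 23.7 = 52.1.
x: need Σw·x = 52.1·624 = 32510.4. Existing = 8.3·1257 + 4.8·905 + 3.9·1091 + 4.5·1544 + 6.9·392 = 28684.8. Remainder 3825.6 / 23.7 ≈ 161.42.
y: need Σw·y = 52.1·492 = 25633.2. Existing = 8.3·326 + 4.8·211 + 3.9·151 + 4.5·329 + 6.9·347 = 8182.3. Remainder 17450.9 / 23.7 ≈ 736.32.

(161, 736)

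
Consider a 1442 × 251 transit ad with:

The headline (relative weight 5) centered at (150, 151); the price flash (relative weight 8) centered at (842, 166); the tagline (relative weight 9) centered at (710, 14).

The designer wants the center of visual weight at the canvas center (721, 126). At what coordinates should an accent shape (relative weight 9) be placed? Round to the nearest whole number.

New total weight: (5 + 8 + 9) + 9 = 31.
x: target moment 31×721 = 22351; current 5·150 + 8·842 + 9·710 = 13876; the accent shape supplies 8475, so x = 8475/9 ≈ 941.67.
y: target moment 31×126 = 3906; current 5·151 + 8·166 + 9·14 = 2209; the accent shape supplies 1697, so y = 1697/9 ≈ 188.56.

(942, 189)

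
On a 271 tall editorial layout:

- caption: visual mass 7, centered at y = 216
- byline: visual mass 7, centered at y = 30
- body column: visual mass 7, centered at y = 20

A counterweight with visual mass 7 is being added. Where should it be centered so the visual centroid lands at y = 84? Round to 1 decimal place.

y ≈ 70.0

New total weight: (7 + 7 + 7) + 7 = 28.
y: need Σw·y = 28·84 = 2352. Existing = 7·216 + 7·30 + 7·20 = 1862. Remainder 490 / 7 ≈ 70.00.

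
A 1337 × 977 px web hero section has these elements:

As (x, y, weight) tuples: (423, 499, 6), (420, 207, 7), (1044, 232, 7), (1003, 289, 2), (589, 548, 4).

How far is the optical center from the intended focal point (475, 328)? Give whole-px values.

≈ 185 px

Σw = 6 + 7 + 7 + 2 + 4 = 26.
Σw·x = 6·423 + 7·420 + 7·1044 + 2·1003 + 4·589 = 17148, so x̄ = 17148/26 ≈ 659.54.
Σw·y = 6·499 + 7·207 + 7·232 + 2·289 + 4·548 = 8837, so ȳ = 8837/26 ≈ 339.88.
Relative to (475, 328): Δ = (184.54, 11.88); |Δ| = √(184.54² + 11.88²) ≈ 184.92.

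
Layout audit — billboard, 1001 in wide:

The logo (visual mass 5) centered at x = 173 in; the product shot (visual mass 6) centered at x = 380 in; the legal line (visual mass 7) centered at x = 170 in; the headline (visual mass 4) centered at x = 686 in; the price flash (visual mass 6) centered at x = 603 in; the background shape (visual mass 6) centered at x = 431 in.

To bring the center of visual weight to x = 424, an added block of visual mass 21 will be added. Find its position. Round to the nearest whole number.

x ≈ 478

After adding the added block, total weight = 5 + 6 + 7 + 4 + 6 + 6 + 21 = 55.
x: need Σw·x = 55·424 = 23320. Existing = 5·173 + 6·380 + 7·170 + 4·686 + 6·603 + 6·431 = 13283. Remainder 10037 / 21 ≈ 477.95.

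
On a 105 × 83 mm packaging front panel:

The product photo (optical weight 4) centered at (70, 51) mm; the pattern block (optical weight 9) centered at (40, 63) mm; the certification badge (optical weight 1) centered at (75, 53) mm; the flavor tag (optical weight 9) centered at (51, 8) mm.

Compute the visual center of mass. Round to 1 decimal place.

Σw = 4 + 9 + 1 + 9 = 23.
Σw·x = 4·70 + 9·40 + 1·75 + 9·51 = 1174, so x̄ = 1174/23 ≈ 51.04.
Σw·y = 4·51 + 9·63 + 1·53 + 9·8 = 896, so ȳ = 896/23 ≈ 38.96.

(51.0, 39.0)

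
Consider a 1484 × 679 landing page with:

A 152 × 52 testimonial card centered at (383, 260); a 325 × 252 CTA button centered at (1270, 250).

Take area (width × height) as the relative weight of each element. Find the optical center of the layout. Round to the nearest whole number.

Areas → weights: testimonial card 152·52 = 7904, CTA button 325·252 = 81900; Σw = 89804.
x: (7904·383 + 81900·1270) / 89804 = 107040232 / 89804 ≈ 1191.93
y: (7904·260 + 81900·250) / 89804 = 22530040 / 89804 ≈ 250.88

(1192, 251)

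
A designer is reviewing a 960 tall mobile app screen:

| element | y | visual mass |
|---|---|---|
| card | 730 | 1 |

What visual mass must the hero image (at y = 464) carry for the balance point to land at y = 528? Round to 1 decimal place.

w ≈ 3.2

The single fixed element contributes weight 1, moment 1·730 = 730.
Set Σw·y/Σw = 528: (730 + 464w) = 528·(1 + w).
Solving: w = (528·1 − 730) / (464 − 528) = -202 / -64 ≈ 3.16.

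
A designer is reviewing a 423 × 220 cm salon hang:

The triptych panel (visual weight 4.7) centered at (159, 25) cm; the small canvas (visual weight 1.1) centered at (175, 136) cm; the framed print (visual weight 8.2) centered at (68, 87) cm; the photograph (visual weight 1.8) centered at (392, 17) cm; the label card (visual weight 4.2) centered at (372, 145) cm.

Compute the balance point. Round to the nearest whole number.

Weights sum to 4.7 + 1.1 + 8.2 + 1.8 + 4.2 = 20.0.
Σw·x = 4.7·159 + 1.1·175 + 8.2·68 + 1.8·392 + 4.2·372 = 3765.4, so x̄ = 3765.4/20.0 ≈ 188.27.
Σw·y = 4.7·25 + 1.1·136 + 8.2·87 + 1.8·17 + 4.2·145 = 1620.1, so ȳ = 1620.1/20.0 ≈ 81.00.

(188, 81)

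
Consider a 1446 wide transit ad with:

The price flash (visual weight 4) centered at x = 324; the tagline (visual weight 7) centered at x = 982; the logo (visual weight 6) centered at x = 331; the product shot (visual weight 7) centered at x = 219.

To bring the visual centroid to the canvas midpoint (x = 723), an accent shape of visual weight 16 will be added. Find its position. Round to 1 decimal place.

x ≈ 1076.9

After adding the accent shape, total weight = 4 + 7 + 6 + 7 + 16 = 40.
Along x: (11689 + 16·x) / 40 = 723 (existing moment 4·324 + 7·982 + 6·331 + 7·219 = 11689) ⇒ x = (28920 − 11689) / 16 ≈ 1076.94.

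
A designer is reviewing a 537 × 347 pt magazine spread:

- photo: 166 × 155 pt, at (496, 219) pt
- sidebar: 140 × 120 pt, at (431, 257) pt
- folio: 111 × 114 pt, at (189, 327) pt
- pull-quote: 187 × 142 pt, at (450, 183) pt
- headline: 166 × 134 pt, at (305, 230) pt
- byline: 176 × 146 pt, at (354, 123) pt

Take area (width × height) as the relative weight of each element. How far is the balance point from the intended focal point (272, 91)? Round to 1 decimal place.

≈ 165.7 pt

Taking area as weight: photo 166·155 = 25730, sidebar 140·120 = 16800, folio 111·114 = 12654, pull-quote 187·142 = 26554, headline 166·134 = 22244, byline 176·146 = 25696. Sum 129678.
Σw·x = 50224590; x̄ = 50224590/129678 ≈ 387.30.
y: moment 27226438 / weight 129678 ≈ 209.95
Relative to (272, 91): Δ = (115.30, 118.95); |Δ| = √(115.30² + 118.95²) ≈ 165.66.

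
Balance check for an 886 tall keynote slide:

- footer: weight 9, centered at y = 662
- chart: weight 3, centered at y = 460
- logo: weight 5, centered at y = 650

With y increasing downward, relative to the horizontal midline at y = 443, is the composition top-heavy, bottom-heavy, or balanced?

Weights sum to 9 + 3 + 5 = 17.
y: (9·662 + 3·460 + 5·650) / 17 = 10588 / 17 ≈ 622.82
622.8 vs midline 443 → bottom-heavy.

bottom-heavy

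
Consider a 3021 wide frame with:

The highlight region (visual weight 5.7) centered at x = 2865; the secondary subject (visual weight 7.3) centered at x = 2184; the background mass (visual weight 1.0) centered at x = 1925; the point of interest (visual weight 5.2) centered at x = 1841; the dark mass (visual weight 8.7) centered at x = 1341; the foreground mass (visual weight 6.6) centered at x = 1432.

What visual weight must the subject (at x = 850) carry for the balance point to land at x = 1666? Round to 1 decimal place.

w ≈ 9.1

Fixed elements: Σw = 5.7 + 7.3 + 1.0 + 5.2 + 8.7 + 6.6 = 34.5, Σw·x = 5.7·2865 + 7.3·2184 + 1.0·1925 + 5.2·1841 + 8.7·1341 + 6.6·1432 = 64889.8.
Set Σw·x/Σw = 1666: (64889.8 + 850w) = 1666·(34.5 + w).
So w = (1666·34.5 − 64889.8)/(850 − 1666) = -7412.8/-816 ≈ 9.08.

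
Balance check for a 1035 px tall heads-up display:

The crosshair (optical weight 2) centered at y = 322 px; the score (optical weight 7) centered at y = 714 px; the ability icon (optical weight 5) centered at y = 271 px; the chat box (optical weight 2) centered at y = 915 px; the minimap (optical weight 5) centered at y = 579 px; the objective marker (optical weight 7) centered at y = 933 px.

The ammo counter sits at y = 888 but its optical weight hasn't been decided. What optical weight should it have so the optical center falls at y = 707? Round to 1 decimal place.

w ≈ 8.5

Fixed elements: Σw = 2 + 7 + 5 + 2 + 5 + 7 = 28, Σw·y = 2·322 + 7·714 + 5·271 + 2·915 + 5·579 + 7·933 = 18253.
For the centroid to hit 707: (18253 + w·888) / (28 + w) = 707.
Rearranging, w·(888 − 707) = 707·28 − 18253 = 1543, so w ≈ 1543/181 = 8.52.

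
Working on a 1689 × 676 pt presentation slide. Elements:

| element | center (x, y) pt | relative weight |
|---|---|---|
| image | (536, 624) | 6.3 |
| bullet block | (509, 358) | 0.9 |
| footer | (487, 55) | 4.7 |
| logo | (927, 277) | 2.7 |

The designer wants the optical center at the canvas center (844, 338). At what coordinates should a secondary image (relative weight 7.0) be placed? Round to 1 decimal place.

(1372.0, 291.6)

With the secondary image, Σw becomes 6.3 + 0.9 + 4.7 + 2.7 + 7.0 = 21.6.
x: need Σw·x = 21.6·844 = 18230.4. Existing = 6.3·536 + 0.9·509 + 4.7·487 + 2.7·927 = 8626.7. Remainder 9603.7 / 7.0 ≈ 1371.96.
y: need Σw·y = 21.6·338 = 7300.8. Existing = 6.3·624 + 0.9·358 + 4.7·55 + 2.7·277 = 5259.8. Remainder 2041.0 / 7.0 ≈ 291.57.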